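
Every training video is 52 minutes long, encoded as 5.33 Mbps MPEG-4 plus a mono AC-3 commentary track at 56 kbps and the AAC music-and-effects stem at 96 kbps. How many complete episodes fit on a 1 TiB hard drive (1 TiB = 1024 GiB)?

52 min = 3120 s
Audio total: 56 + 96 = 152 kbps = 0.152 Mbps.
Total bitrate: 5.482 Mbps.
Per item: 5.482 Mbps × 3120 s = 17,104 Mb = 2,138 MB.
Capacity: 1 TiB = 8,796,093 Mb; 514.28 items → 514 complete.

514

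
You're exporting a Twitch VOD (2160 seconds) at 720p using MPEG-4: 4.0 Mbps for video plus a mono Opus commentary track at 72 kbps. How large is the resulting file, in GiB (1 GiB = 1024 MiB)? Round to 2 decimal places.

Audio: 72 kbps = 0.072 Mbps.
Total bitrate: 4.0 + 0.072 = 4.072 Mbps.
Stream data: 4.072 Mbps × 2160 s = 8795.5 Mb.
8,796 Mb = 1,099,440,000 bytes ÷ 1,073,741,824 = 1.024 GiB.

1.02 GiB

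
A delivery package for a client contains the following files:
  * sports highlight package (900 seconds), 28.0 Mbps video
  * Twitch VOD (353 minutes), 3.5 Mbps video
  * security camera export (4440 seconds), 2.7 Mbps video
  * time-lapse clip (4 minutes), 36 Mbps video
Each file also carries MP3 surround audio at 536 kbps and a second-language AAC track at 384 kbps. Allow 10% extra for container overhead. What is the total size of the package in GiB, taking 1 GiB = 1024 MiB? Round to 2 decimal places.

Audio total: 536 + 384 = 920 kbps = 0.920 Mbps.
sports highlight package: 28.920 Mbps × 900 s × 1.10 = 28630.8 Mb
Twitch VOD: 4.420 Mbps × 21180 s × 1.10 = 102977.2 Mb
security camera export: 3.620 Mbps × 4440 s × 1.10 = 17680.1 Mb
time-lapse clip: 36.920 Mbps × 240 s × 1.10 = 9746.9 Mb
Total: 159034.9 Mb = 19879.4 MB.
= 18.51 GiB.

18.51 GiB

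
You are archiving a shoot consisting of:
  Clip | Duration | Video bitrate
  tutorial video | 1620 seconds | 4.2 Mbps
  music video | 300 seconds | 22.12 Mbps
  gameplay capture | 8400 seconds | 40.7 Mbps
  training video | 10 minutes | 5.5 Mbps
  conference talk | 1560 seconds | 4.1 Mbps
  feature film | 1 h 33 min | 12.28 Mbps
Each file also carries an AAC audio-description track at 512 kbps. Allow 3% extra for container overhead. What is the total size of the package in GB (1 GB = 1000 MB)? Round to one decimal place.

Audio: 512 kbps = 0.512 Mbps.
tutorial video: 4.712 Mbps × 1620 s × 1.03 = 7862.4 Mb
music video: 22.632 Mbps × 300 s × 1.03 = 6993.3 Mb
gameplay capture: 41.212 Mbps × 8400 s × 1.03 = 356566.2 Mb
training video: 6.012 Mbps × 600 s × 1.03 = 3715.4 Mb
conference talk: 4.612 Mbps × 1560 s × 1.03 = 7410.6 Mb
feature film: 12.792 Mbps × 5580 s × 1.03 = 73520.7 Mb
Total: 456068.7 Mb = 57008.6 MB.
= 57.01 GB.

57.0 GB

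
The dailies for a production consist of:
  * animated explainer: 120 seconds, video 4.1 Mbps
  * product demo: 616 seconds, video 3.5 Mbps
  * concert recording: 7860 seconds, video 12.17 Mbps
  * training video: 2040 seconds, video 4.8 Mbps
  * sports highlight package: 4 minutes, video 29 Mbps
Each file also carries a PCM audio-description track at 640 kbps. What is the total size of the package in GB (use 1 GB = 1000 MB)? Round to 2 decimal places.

Audio: 640 kbps = 0.640 Mbps.
animated explainer: 4.740 Mbps × 120 s = 568.8 Mb
product demo: 4.140 Mbps × 616 s = 2550.2 Mb
concert recording: 12.810 Mbps × 7860 s = 100686.6 Mb
training video: 5.440 Mbps × 2040 s = 11097.6 Mb
sports highlight package: 29.640 Mbps × 240 s = 7113.6 Mb
Total: 122016.8 Mb = 15252.1 MB.
= 15.25 GB.

15.25 GB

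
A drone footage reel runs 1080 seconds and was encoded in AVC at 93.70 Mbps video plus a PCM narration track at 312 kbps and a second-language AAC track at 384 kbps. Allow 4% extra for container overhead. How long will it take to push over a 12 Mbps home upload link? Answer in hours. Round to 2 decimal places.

2.45 hours

Audio total: 312 + 384 = 696 kbps = 0.696 Mbps.
Total bitrate: 94.396 Mbps.
File: 94.396 Mbps × 1080 s = 101947.7 Mb.
With 4% container overhead: ×1.04. → 106025.6 Mb.
At 12 Mbps: 106025.6 / 12 = 8835.5 s ≈ 2.45 hours.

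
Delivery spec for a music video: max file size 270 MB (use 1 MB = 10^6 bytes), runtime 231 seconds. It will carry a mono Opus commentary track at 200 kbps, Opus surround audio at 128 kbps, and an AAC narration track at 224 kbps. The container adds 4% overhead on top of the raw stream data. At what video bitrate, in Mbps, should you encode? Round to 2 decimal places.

8.44 Mbps

Budget: 270 MB = 2160.0 Mb.
Stream payload after overhead: 2160.0 / 1.04 = 2076.9 Mb.
Total bitrate budget: 2076.9 Mb / 231 s = 8.991 Mbps.
Audio total: 200 + 128 + 224 = 552 kbps = 0.552 Mbps.
Video: 8.991 − 0.552 = 8.439 Mbps.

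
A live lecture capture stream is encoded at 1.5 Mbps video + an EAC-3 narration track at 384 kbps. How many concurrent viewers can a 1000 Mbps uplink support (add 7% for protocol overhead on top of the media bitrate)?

496

Audio: 384 kbps = 0.384 Mbps.
Per-viewer media rate: 1.884 Mbps.
On the wire with 7% overhead: 2.016 Mbps.
1000 Mbps = 1,000 Mbps; 1,000 / 2.016 = 496.06 → 496 viewers.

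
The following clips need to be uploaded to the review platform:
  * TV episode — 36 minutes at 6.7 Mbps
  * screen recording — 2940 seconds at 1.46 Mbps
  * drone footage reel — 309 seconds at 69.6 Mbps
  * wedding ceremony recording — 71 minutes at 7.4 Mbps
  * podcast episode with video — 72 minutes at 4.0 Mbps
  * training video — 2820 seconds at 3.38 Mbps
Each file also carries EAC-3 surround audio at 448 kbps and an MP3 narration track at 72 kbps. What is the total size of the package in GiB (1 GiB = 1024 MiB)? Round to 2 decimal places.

12.50 GiB

Audio total: 448 + 72 = 520 kbps = 0.520 Mbps.
TV episode: 7.220 Mbps × 2160 s = 15595.2 Mb
screen recording: 1.980 Mbps × 2940 s = 5821.2 Mb
drone footage reel: 70.120 Mbps × 309 s = 21667.1 Mb
wedding ceremony recording: 7.920 Mbps × 4260 s = 33739.2 Mb
podcast episode with video: 4.520 Mbps × 4320 s = 19526.4 Mb
training video: 3.900 Mbps × 2820 s = 10998.0 Mb
Total: 107347.1 Mb = 13418.4 MB.
= 12.50 GiB.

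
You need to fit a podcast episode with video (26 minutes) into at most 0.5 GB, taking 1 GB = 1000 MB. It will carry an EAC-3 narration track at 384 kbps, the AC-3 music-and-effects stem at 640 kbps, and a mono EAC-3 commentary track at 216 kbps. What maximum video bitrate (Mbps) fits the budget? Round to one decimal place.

1.3 Mbps

Budget: 0.5 GB = 4000.0 Mb.
26 min = 1560 s
Total bitrate budget: 4000.0 Mb / 1560 s = 2.564 Mbps.
Audio total: 384 + 640 + 216 = 1240 kbps = 1.240 Mbps.
Video: 2.564 − 1.240 = 1.324 Mbps.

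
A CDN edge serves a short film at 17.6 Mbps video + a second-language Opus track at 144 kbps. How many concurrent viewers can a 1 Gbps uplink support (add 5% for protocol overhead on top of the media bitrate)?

Audio: 144 kbps = 0.144 Mbps.
Per-viewer media rate: 17.744 Mbps.
On the wire with 5% overhead: 18.631 Mbps.
1 Gbps = 1,000 Mbps; 1,000 / 18.631 = 53.67 → 53 viewers.

53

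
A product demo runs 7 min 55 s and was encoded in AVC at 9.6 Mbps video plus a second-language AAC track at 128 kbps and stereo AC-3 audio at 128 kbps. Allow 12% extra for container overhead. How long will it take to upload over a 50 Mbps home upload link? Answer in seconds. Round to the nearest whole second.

105 seconds

7 min 55 s = 475 s
Audio total: 128 + 128 = 256 kbps = 0.256 Mbps.
Total bitrate: 9.856 Mbps.
File: 9.856 Mbps × 475 s = 4681.6 Mb.
With 12% container overhead: ×1.12. → 5243.4 Mb.
At 50 Mbps: 5243.4 / 50 = 104.9 s ≈ 105 seconds.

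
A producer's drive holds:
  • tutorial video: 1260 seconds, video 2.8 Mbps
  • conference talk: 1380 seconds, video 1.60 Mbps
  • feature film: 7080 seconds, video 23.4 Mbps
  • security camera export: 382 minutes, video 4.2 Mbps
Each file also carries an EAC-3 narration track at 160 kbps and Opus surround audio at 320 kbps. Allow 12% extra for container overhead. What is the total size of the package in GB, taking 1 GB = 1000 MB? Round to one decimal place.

39.7 GB

Audio total: 160 + 320 = 480 kbps = 0.480 Mbps.
tutorial video: 3.280 Mbps × 1260 s × 1.12 = 4628.7 Mb
conference talk: 2.080 Mbps × 1380 s × 1.12 = 3214.8 Mb
feature film: 23.880 Mbps × 7080 s × 1.12 = 189358.8 Mb
security camera export: 4.680 Mbps × 22920 s × 1.12 = 120137.5 Mb
Total: 317339.9 Mb = 39667.5 MB.
= 39.67 GB.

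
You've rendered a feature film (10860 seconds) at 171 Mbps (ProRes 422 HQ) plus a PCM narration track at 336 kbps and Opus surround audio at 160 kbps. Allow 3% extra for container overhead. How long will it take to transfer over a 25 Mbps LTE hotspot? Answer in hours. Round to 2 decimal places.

21.31 hours

Audio total: 336 + 160 = 496 kbps = 0.496 Mbps.
Total bitrate: 171.496 Mbps.
File: 171.496 Mbps × 10860 s = 1862446.6 Mb.
With 3% container overhead: ×1.03. → 1918320.0 Mb.
At 25 Mbps: 1918320.0 / 25 = 76732.8 s ≈ 21.3 hours.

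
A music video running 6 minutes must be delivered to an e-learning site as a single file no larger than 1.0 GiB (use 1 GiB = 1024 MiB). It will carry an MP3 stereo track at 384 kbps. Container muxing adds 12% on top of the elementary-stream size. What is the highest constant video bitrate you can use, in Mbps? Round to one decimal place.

20.9 Mbps

Budget: 1.0 GiB = 8589.9 Mb.
Stream payload after overhead: 8589.9 / 1.12 = 7669.6 Mb.
6 min = 360 s
Total bitrate budget: 7669.6 Mb / 360 s = 21.304 Mbps.
Audio: 384 kbps = 0.384 Mbps.
Video: 21.304 − 0.384 = 20.920 Mbps.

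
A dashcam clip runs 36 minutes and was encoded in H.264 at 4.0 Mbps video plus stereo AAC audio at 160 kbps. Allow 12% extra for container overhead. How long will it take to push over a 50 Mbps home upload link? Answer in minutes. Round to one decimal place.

3.4 minutes

36 min = 2160 s
Audio: 160 kbps = 0.160 Mbps.
Total bitrate: 4.160 Mbps.
File: 4.160 Mbps × 2160 s = 8985.6 Mb.
With 12% container overhead: ×1.12. → 10063.9 Mb.
At 50 Mbps: 10063.9 / 50 = 201.3 s ≈ 3.35 minutes.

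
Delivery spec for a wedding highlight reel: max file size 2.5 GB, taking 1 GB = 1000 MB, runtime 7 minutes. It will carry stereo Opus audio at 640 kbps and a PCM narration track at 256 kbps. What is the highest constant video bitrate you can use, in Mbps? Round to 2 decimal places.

Budget: 2.5 GB = 20000.0 Mb.
7 min = 420 s
Total bitrate budget: 20000.0 Mb / 420 s = 47.619 Mbps.
Audio total: 640 + 256 = 896 kbps = 0.896 Mbps.
Video: 47.619 − 0.896 = 46.723 Mbps.

46.72 Mbps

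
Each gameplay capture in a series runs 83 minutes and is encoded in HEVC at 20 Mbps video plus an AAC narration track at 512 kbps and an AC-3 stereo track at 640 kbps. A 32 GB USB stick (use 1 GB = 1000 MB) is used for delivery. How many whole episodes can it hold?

2

83 min = 4980 s
Audio total: 512 + 640 = 1152 kbps = 1.152 Mbps.
Total bitrate: 21.152 Mbps.
Per item: 21.152 Mbps × 4980 s = 105,337 Mb = 13,167 MB.
Capacity: 32 GB = 256,000 Mb; 2.43 items → 2 complete.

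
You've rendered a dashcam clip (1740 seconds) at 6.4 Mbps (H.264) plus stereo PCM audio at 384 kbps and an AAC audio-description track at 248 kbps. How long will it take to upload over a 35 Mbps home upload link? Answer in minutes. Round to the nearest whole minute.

6 minutes

Audio total: 384 + 248 = 632 kbps = 0.632 Mbps.
Total bitrate: 7.032 Mbps.
File: 7.032 Mbps × 1740 s = 12235.7 Mb.
At 35 Mbps: 12235.7 / 35 = 349.6 s ≈ 5.83 minutes.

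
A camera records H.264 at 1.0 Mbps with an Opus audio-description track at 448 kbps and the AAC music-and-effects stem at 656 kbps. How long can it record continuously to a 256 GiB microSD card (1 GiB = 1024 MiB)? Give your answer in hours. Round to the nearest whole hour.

290 hours

Audio total: 448 + 656 = 1104 kbps = 1.104 Mbps.
Total bitrate: 1.0 + 1.104 = 2.104 Mbps.
Capacity: 256 GiB = 2,199,023 Mb.
Recording time: 2,199,023 / 2.104 = 1,045,163 s ≈ 290 hours.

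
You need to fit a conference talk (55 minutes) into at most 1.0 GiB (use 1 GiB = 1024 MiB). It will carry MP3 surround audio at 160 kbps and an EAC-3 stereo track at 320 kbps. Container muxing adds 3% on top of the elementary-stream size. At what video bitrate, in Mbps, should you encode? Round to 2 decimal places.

2.05 Mbps

Budget: 1.0 GiB = 8589.9 Mb.
Stream payload after overhead: 8589.9 / 1.03 = 8339.7 Mb.
55 min = 3300 s
Total bitrate budget: 8339.7 Mb / 3300 s = 2.527 Mbps.
Audio total: 160 + 320 = 480 kbps = 0.480 Mbps.
Video: 2.527 − 0.480 = 2.047 Mbps.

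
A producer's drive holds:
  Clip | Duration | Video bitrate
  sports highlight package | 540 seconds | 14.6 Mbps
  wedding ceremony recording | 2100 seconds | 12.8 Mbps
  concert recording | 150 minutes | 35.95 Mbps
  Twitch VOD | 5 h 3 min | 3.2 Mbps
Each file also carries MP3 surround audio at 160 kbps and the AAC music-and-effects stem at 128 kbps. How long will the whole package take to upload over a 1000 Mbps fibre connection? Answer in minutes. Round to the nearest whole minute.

Audio total: 160 + 128 = 288 kbps = 0.288 Mbps.
sports highlight package: 14.888 Mbps × 540 s = 8039.5 Mb
wedding ceremony recording: 13.088 Mbps × 2100 s = 27484.8 Mb
concert recording: 36.238 Mbps × 9000 s = 326142.0 Mb
Twitch VOD: 3.488 Mbps × 18180 s = 63411.8 Mb
Total: 425078.2 Mb = 53134.8 MB.
At 1000 Mbps: 425078.2 / 1000 = 425 s ≈ 7.08 minutes.

7 minutes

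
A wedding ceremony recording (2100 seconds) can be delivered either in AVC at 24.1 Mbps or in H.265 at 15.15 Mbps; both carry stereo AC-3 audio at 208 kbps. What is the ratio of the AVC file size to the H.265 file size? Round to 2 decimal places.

Audio: 208 kbps = 0.208 Mbps.
AVC: 24.308 Mbps × 2100 s = 51046.8 Mb = 6.381 GB.
H.265: 15.358 Mbps × 2100 s = 32251.8 Mb = 4.031 GB.
Ratio: 6.381 / 4.031 = 1.583.

1.58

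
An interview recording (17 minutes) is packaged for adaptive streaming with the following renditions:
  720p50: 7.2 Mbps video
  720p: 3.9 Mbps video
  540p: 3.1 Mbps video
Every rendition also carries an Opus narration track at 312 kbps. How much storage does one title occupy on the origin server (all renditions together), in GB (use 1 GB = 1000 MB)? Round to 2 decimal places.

17 min = 1020 s
Audio: 312 kbps = 0.312 Mbps.
Sum of rendition bitrates: (7.2+0.312) + (3.9+0.312) + (3.1+0.312) = 15.136 Mbps.
× 1020 s = 15,439 Mb = 1,930 MB = 1.930 GB.

1.93 GB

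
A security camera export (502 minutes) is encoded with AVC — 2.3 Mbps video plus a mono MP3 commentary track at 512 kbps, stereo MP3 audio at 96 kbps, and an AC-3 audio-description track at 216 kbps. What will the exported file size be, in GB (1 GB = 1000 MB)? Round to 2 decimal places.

502 min = 30120 s
Audio total: 512 + 96 + 216 = 824 kbps = 0.824 Mbps.
Total bitrate: 2.3 + 0.824 = 3.124 Mbps.
Stream data: 3.124 Mbps × 30120 s = 94094.9 Mb.
94,095 Mb ÷ 8 = 11,762 MB → 11.76 GB.

11.76 GB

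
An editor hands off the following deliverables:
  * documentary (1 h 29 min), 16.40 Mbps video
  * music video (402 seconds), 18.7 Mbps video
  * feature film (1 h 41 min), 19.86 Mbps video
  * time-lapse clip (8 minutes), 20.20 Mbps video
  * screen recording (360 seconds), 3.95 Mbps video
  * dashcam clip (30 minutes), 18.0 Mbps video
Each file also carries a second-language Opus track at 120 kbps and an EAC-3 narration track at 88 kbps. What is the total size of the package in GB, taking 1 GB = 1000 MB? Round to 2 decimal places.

32.75 GB

Audio total: 120 + 88 = 208 kbps = 0.208 Mbps.
documentary: 16.608 Mbps × 5340 s = 88686.7 Mb
music video: 18.908 Mbps × 402 s = 7601.0 Mb
feature film: 20.068 Mbps × 6060 s = 121612.1 Mb
time-lapse clip: 20.408 Mbps × 480 s = 9795.8 Mb
screen recording: 4.158 Mbps × 360 s = 1496.9 Mb
dashcam clip: 18.208 Mbps × 1800 s = 32774.4 Mb
Total: 261966.9 Mb = 32745.9 MB.
= 32.75 GB.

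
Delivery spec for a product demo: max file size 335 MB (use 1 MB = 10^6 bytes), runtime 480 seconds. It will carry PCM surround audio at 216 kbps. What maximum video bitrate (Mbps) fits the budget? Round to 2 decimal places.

Budget: 335 MB = 2680.0 Mb.
Total bitrate budget: 2680.0 Mb / 480 s = 5.583 Mbps.
Audio: 216 kbps = 0.216 Mbps.
Video: 5.583 − 0.216 = 5.367 Mbps.

5.37 Mbps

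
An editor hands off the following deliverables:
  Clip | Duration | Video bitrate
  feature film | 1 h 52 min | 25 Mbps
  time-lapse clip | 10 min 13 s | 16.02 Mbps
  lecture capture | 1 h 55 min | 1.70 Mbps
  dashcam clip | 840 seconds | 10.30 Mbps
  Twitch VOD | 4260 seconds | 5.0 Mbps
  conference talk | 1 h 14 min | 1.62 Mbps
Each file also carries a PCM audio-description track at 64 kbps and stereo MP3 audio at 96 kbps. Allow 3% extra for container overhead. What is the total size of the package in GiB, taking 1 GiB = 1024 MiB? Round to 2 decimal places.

27.64 GiB

Audio total: 64 + 96 = 160 kbps = 0.160 Mbps.
feature film: 25.160 Mbps × 6720 s × 1.03 = 174147.5 Mb
time-lapse clip: 16.180 Mbps × 613 s × 1.03 = 10215.9 Mb
lecture capture: 1.860 Mbps × 6900 s × 1.03 = 13219.0 Mb
dashcam clip: 10.460 Mbps × 840 s × 1.03 = 9050.0 Mb
Twitch VOD: 5.160 Mbps × 4260 s × 1.03 = 22641.0 Mb
conference talk: 1.780 Mbps × 4440 s × 1.03 = 8140.3 Mb
Total: 237413.7 Mb = 29676.7 MB.
= 27.64 GiB.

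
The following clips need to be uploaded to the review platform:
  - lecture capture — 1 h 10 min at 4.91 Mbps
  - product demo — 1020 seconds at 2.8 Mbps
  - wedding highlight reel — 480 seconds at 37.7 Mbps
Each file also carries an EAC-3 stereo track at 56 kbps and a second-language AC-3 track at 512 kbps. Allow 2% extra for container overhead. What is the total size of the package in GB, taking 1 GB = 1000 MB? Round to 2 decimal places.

Audio total: 56 + 512 = 568 kbps = 0.568 Mbps.
lecture capture: 5.478 Mbps × 4200 s × 1.02 = 23467.8 Mb
product demo: 3.368 Mbps × 1020 s × 1.02 = 3504.1 Mb
wedding highlight reel: 38.268 Mbps × 480 s × 1.02 = 18736.0 Mb
Total: 45707.8 Mb = 5713.5 MB.
= 5.713 GB.

5.71 GB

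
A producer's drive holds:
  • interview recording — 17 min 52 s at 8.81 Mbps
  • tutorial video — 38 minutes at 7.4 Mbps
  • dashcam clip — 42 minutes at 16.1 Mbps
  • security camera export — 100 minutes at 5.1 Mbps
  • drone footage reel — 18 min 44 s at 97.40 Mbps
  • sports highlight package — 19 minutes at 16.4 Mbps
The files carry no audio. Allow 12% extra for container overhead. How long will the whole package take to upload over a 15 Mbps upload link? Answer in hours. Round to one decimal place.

4.7 hours

interview recording: 8.810 Mbps × 1072 s × 1.12 = 10577.6 Mb
tutorial video: 7.400 Mbps × 2280 s × 1.12 = 18896.6 Mb
dashcam clip: 16.100 Mbps × 2520 s × 1.12 = 45440.6 Mb
security camera export: 5.100 Mbps × 6000 s × 1.12 = 34272.0 Mb
drone footage reel: 97.400 Mbps × 1124 s × 1.12 = 122614.9 Mb
sports highlight package: 16.400 Mbps × 1140 s × 1.12 = 20939.5 Mb
Total: 252741.4 Mb = 31592.7 MB.
At 15 Mbps: 252741.4 / 15 = 16849 s ≈ 4.68 hours.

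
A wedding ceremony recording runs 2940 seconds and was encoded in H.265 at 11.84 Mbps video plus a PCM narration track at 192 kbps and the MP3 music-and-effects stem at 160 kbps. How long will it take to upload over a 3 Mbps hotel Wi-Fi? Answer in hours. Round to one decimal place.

3.3 hours

Audio total: 192 + 160 = 352 kbps = 0.352 Mbps.
Total bitrate: 12.192 Mbps.
File: 12.192 Mbps × 2940 s = 35844.5 Mb.
At 3 Mbps: 35844.5 / 3 = 11948.2 s ≈ 3.32 hours.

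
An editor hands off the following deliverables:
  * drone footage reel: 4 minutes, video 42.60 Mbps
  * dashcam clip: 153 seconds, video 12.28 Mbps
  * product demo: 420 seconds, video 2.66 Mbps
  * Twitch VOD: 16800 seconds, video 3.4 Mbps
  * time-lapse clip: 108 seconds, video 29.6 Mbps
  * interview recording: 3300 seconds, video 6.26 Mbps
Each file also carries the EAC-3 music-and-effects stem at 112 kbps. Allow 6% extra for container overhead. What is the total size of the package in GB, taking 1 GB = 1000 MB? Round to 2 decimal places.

Audio: 112 kbps = 0.112 Mbps.
drone footage reel: 42.712 Mbps × 240 s × 1.06 = 10865.9 Mb
dashcam clip: 12.392 Mbps × 153 s × 1.06 = 2009.7 Mb
product demo: 2.772 Mbps × 420 s × 1.06 = 1234.1 Mb
Twitch VOD: 3.512 Mbps × 16800 s × 1.06 = 62541.7 Mb
time-lapse clip: 29.712 Mbps × 108 s × 1.06 = 3401.4 Mb
interview recording: 6.372 Mbps × 3300 s × 1.06 = 22289.3 Mb
Total: 102342.1 Mb = 12792.8 MB.
= 12.79 GB.

12.79 GB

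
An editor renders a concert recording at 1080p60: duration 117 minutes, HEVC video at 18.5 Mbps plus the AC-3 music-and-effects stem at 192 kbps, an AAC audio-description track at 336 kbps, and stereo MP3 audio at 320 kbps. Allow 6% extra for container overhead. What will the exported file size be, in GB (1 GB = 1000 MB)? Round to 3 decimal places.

117 min = 7020 s
Audio total: 192 + 336 + 320 = 848 kbps = 0.848 Mbps.
Total bitrate: 18.5 + 0.848 = 19.348 Mbps.
Stream data: 19.348 Mbps × 7020 s = 135823.0 Mb.
With 6% container overhead: ×1.06.
143,972 Mb ÷ 8 = 17,997 MB → 18.00 GB.

17.997 GB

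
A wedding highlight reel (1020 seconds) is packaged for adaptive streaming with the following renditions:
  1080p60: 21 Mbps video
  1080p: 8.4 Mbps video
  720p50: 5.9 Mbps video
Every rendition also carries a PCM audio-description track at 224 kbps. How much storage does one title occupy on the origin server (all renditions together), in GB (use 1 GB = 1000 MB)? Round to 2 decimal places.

4.59 GB

Audio: 224 kbps = 0.224 Mbps.
Sum of rendition bitrates: (21+0.224) + (8.4+0.224) + (5.9+0.224) = 35.972 Mbps.
× 1020 s = 36,691 Mb = 4,586 MB = 4.586 GB.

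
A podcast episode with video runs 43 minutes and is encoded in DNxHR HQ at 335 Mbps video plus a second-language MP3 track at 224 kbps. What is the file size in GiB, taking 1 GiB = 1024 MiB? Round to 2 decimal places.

43 min = 2580 s
Audio: 224 kbps = 0.224 Mbps.
Total bitrate: 335 + 0.224 = 335.224 Mbps.
Stream data: 335.224 Mbps × 2580 s = 864877.9 Mb.
864,878 Mb = 108,109,740,000 bytes ÷ 1,073,741,824 = 100.7 GiB.

100.69 GiB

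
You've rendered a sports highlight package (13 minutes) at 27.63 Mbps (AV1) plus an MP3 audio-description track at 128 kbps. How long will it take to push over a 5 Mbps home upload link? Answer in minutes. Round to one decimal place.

72.2 minutes

13 min = 780 s
Audio: 128 kbps = 0.128 Mbps.
Total bitrate: 27.758 Mbps.
File: 27.758 Mbps × 780 s = 21651.2 Mb.
At 5 Mbps: 21651.2 / 5 = 4330.2 s ≈ 72.2 minutes.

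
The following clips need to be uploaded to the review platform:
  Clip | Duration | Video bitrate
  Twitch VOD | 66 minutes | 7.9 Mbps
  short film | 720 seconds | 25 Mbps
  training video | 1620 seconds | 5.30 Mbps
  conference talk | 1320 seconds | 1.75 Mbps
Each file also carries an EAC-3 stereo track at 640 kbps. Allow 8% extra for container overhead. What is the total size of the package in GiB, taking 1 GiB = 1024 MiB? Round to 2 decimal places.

Audio: 640 kbps = 0.640 Mbps.
Twitch VOD: 8.540 Mbps × 3960 s × 1.08 = 36523.9 Mb
short film: 25.640 Mbps × 720 s × 1.08 = 19937.7 Mb
training video: 5.940 Mbps × 1620 s × 1.08 = 10392.6 Mb
conference talk: 2.390 Mbps × 1320 s × 1.08 = 3407.2 Mb
Total: 70261.3 Mb = 8782.7 MB.
= 8.179 GiB.

8.18 GiB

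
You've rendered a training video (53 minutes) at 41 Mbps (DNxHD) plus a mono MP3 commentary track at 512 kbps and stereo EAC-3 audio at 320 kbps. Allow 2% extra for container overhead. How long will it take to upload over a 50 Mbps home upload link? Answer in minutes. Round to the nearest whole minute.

53 min = 3180 s
Audio total: 512 + 320 = 832 kbps = 0.832 Mbps.
Total bitrate: 41.832 Mbps.
File: 41.832 Mbps × 3180 s = 133025.8 Mb.
With 2% container overhead: ×1.02. → 135686.3 Mb.
At 50 Mbps: 135686.3 / 50 = 2713.7 s ≈ 45.2 minutes.

45 minutes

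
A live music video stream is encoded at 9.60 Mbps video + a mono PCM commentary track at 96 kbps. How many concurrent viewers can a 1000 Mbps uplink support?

Audio: 96 kbps = 0.096 Mbps.
Per-viewer media rate: 9.696 Mbps.
1000 Mbps = 1,000 Mbps; 1,000 / 9.696 = 103.14 → 103 viewers.

103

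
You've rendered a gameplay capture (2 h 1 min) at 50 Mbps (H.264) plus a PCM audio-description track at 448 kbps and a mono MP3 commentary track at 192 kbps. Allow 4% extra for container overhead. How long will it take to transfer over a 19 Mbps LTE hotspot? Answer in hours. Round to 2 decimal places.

2 h 1 min = 121 min = 7260 s
Audio total: 448 + 192 = 640 kbps = 0.640 Mbps.
Total bitrate: 50.640 Mbps.
File: 50.640 Mbps × 7260 s = 367646.4 Mb.
With 4% container overhead: ×1.04. → 382352.3 Mb.
At 19 Mbps: 382352.3 / 19 = 20123.8 s ≈ 5.59 hours.

5.59 hours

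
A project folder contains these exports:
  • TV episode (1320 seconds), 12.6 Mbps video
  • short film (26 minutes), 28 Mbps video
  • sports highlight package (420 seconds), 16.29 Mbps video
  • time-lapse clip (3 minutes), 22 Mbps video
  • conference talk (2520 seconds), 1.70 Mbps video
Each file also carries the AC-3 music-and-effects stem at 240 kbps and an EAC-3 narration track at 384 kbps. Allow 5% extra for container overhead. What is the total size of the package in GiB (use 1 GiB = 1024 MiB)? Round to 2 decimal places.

9.67 GiB

Audio total: 240 + 384 = 624 kbps = 0.624 Mbps.
TV episode: 13.224 Mbps × 1320 s × 1.05 = 18328.5 Mb
short film: 28.624 Mbps × 1560 s × 1.05 = 46886.1 Mb
sports highlight package: 16.914 Mbps × 420 s × 1.05 = 7459.1 Mb
time-lapse clip: 22.624 Mbps × 180 s × 1.05 = 4275.9 Mb
conference talk: 2.324 Mbps × 2520 s × 1.05 = 6149.3 Mb
Total: 83098.9 Mb = 10387.4 MB.
= 9.674 GiB.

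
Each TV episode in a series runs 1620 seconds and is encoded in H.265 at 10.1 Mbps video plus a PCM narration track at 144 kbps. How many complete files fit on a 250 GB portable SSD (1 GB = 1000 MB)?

120

Audio: 144 kbps = 0.144 Mbps.
Total bitrate: 10.244 Mbps.
Per item: 10.244 Mbps × 1620 s = 16,595 Mb = 2,074 MB.
Capacity: 250 GB = 2,000,000 Mb; 120.52 items → 120 complete.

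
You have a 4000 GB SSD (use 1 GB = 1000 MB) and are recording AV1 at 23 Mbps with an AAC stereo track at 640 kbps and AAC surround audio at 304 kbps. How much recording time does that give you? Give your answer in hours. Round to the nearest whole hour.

371 hours

Audio total: 640 + 304 = 944 kbps = 0.944 Mbps.
Total bitrate: 23 + 0.944 = 23.944 Mbps.
Capacity: 4000 GB = 32,000,000 Mb.
Recording time: 32,000,000 / 23.944 = 1,336,452 s ≈ 371 hours.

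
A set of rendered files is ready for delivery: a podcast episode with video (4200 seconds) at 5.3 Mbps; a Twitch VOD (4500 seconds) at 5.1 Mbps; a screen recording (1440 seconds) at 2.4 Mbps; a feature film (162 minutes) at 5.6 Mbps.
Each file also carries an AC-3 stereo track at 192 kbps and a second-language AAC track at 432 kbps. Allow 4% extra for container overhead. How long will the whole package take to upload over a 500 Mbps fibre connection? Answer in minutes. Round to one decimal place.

4.0 minutes

Audio total: 192 + 432 = 624 kbps = 0.624 Mbps.
podcast episode with video: 5.924 Mbps × 4200 s × 1.04 = 25876.0 Mb
Twitch VOD: 5.724 Mbps × 4500 s × 1.04 = 26788.3 Mb
screen recording: 3.024 Mbps × 1440 s × 1.04 = 4528.7 Mb
feature film: 6.224 Mbps × 9720 s × 1.04 = 62917.2 Mb
Total: 120110.3 Mb = 15013.8 MB.
At 500 Mbps: 120110.3 / 500 = 240 s ≈ 4 minutes.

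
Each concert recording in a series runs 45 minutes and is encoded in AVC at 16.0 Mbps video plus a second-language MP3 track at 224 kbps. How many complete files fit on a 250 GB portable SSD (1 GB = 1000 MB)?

45

45 min = 2700 s
Audio: 224 kbps = 0.224 Mbps.
Total bitrate: 16.224 Mbps.
Per item: 16.224 Mbps × 2700 s = 43,805 Mb = 5,476 MB.
Capacity: 250 GB = 2,000,000 Mb; 45.66 items → 45 complete.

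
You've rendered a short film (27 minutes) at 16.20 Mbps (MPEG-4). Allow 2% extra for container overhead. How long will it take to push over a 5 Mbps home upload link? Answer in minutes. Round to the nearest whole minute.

27 min = 1620 s
File: 16.200 Mbps × 1620 s = 26244.0 Mb.
With 2% container overhead: ×1.02. → 26768.9 Mb.
At 5 Mbps: 26768.9 / 5 = 5353.8 s ≈ 89.2 minutes.

89 minutes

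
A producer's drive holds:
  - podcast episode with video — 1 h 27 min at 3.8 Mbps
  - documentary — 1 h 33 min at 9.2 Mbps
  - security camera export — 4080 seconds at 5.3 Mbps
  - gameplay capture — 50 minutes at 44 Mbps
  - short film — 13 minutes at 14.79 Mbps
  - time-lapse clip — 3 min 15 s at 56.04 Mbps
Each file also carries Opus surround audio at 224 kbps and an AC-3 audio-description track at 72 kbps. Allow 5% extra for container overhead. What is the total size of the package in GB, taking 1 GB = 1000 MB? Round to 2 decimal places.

Audio total: 224 + 72 = 296 kbps = 0.296 Mbps.
podcast episode with video: 4.096 Mbps × 5220 s × 1.05 = 22450.2 Mb
documentary: 9.496 Mbps × 5580 s × 1.05 = 55637.1 Mb
security camera export: 5.596 Mbps × 4080 s × 1.05 = 23973.3 Mb
gameplay capture: 44.296 Mbps × 3000 s × 1.05 = 139532.4 Mb
short film: 15.086 Mbps × 780 s × 1.05 = 12355.4 Mb
time-lapse clip: 56.336 Mbps × 195 s × 1.05 = 11534.8 Mb
Total: 265483.1 Mb = 33185.4 MB.
= 33.19 GB.

33.19 GB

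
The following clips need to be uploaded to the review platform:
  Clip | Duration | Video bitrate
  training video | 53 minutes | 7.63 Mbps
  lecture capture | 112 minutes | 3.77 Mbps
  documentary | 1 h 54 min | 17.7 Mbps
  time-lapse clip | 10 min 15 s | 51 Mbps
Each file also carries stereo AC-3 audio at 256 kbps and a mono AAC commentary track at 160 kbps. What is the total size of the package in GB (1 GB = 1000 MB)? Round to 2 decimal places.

Audio total: 256 + 160 = 416 kbps = 0.416 Mbps.
training video: 8.046 Mbps × 3180 s = 25586.3 Mb
lecture capture: 4.186 Mbps × 6720 s = 28129.9 Mb
documentary: 18.116 Mbps × 6840 s = 123913.4 Mb
time-lapse clip: 51.416 Mbps × 615 s = 31620.8 Mb
Total: 209250.5 Mb = 26156.3 MB.
= 26.16 GB.

26.16 GB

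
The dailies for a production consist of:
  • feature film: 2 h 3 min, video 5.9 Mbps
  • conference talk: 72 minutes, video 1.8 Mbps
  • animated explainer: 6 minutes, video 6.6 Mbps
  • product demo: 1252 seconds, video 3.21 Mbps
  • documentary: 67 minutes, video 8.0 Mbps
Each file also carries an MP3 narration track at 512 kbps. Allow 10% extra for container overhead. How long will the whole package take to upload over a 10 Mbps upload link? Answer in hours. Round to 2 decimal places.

3.02 hours

Audio: 512 kbps = 0.512 Mbps.
feature film: 6.412 Mbps × 7380 s × 1.10 = 52052.6 Mb
conference talk: 2.312 Mbps × 4320 s × 1.10 = 10986.6 Mb
animated explainer: 7.112 Mbps × 360 s × 1.10 = 2816.4 Mb
product demo: 3.722 Mbps × 1252 s × 1.10 = 5125.9 Mb
documentary: 8.512 Mbps × 4020 s × 1.10 = 37640.1 Mb
Total: 108621.6 Mb = 13577.7 MB.
At 10 Mbps: 108621.6 / 10 = 10862 s ≈ 3.02 hours.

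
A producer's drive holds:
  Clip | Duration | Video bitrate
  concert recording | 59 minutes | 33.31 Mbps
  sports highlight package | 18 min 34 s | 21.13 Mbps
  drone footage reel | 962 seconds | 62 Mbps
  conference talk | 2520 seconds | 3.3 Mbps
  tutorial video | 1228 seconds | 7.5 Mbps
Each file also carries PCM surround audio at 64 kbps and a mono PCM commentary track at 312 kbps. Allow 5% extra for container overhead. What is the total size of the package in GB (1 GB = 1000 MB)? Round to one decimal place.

29.2 GB

Audio total: 64 + 312 = 376 kbps = 0.376 Mbps.
concert recording: 33.686 Mbps × 3540 s × 1.05 = 125210.9 Mb
sports highlight package: 21.506 Mbps × 1114 s × 1.05 = 25155.6 Mb
drone footage reel: 62.376 Mbps × 962 s × 1.05 = 63006.0 Mb
conference talk: 3.676 Mbps × 2520 s × 1.05 = 9726.7 Mb
tutorial video: 7.876 Mbps × 1228 s × 1.05 = 10155.3 Mb
Total: 233254.4 Mb = 29156.8 MB.
= 29.16 GB.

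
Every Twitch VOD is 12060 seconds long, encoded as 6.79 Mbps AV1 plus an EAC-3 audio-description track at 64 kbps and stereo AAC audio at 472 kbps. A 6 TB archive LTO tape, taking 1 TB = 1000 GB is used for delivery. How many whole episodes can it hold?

543

Audio total: 64 + 472 = 536 kbps = 0.536 Mbps.
Total bitrate: 7.326 Mbps.
Per item: 7.326 Mbps × 12060 s = 88,352 Mb = 11,044 MB.
Capacity: 6 TB = 48,000,000 Mb; 543.28 items → 543 complete.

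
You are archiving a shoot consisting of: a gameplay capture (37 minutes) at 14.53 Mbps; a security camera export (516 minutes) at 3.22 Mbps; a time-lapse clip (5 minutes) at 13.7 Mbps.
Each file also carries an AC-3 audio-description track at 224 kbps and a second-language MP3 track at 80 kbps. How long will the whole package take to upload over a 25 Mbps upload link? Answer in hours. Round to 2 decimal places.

Audio total: 224 + 80 = 304 kbps = 0.304 Mbps.
gameplay capture: 14.834 Mbps × 2220 s = 32931.5 Mb
security camera export: 3.524 Mbps × 30960 s = 109103.0 Mb
time-lapse clip: 14.004 Mbps × 300 s = 4201.2 Mb
Total: 146235.7 Mb = 18279.5 MB.
At 25 Mbps: 146235.7 / 25 = 5849 s ≈ 1.62 hours.

1.62 hours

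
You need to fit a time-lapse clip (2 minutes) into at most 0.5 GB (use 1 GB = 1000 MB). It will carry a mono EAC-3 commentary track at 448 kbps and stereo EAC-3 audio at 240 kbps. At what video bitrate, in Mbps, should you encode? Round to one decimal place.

Budget: 0.5 GB = 4000.0 Mb.
2 min = 120 s
Total bitrate budget: 4000.0 Mb / 120 s = 33.333 Mbps.
Audio total: 448 + 240 = 688 kbps = 0.688 Mbps.
Video: 33.333 − 0.688 = 32.645 Mbps.

32.6 Mbps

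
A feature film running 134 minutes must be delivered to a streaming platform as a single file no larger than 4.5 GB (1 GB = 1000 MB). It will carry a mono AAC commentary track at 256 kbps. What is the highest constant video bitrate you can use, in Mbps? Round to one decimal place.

Budget: 4.5 GB = 36000.0 Mb.
134 min = 8040 s
Total bitrate budget: 36000.0 Mb / 8040 s = 4.478 Mbps.
Audio: 256 kbps = 0.256 Mbps.
Video: 4.478 − 0.256 = 4.222 Mbps.

4.2 Mbps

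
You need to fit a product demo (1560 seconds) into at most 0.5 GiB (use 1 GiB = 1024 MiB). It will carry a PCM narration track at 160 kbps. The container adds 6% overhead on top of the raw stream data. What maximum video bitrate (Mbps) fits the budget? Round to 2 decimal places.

2.44 Mbps

Budget: 0.5 GiB = 4295.0 Mb.
Stream payload after overhead: 4295.0 / 1.06 = 4051.9 Mb.
Total bitrate budget: 4051.9 Mb / 1560 s = 2.597 Mbps.
Audio: 160 kbps = 0.160 Mbps.
Video: 2.597 − 0.160 = 2.437 Mbps.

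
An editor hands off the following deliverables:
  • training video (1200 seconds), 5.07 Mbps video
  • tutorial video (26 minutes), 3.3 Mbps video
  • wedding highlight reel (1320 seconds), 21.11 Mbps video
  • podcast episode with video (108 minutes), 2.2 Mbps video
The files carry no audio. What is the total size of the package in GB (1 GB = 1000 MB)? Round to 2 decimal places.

training video: 5.070 Mbps × 1200 s = 6084.0 Mb
tutorial video: 3.300 Mbps × 1560 s = 5148.0 Mb
wedding highlight reel: 21.110 Mbps × 1320 s = 27865.2 Mb
podcast episode with video: 2.200 Mbps × 6480 s = 14256.0 Mb
Total: 53353.2 Mb = 6669.1 MB.
= 6.669 GB.

6.67 GB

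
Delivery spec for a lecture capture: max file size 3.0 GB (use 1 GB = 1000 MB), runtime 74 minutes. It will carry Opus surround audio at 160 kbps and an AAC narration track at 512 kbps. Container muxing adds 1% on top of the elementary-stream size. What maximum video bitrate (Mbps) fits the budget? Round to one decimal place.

Budget: 3.0 GB = 24000.0 Mb.
Stream payload after overhead: 24000.0 / 1.01 = 23762.4 Mb.
74 min = 4440 s
Total bitrate budget: 23762.4 Mb / 4440 s = 5.352 Mbps.
Audio total: 160 + 512 = 672 kbps = 0.672 Mbps.
Video: 5.352 − 0.672 = 4.680 Mbps.

4.7 Mbps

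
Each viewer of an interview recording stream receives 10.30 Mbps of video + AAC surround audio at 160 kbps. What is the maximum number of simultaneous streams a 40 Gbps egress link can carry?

3824

Audio: 160 kbps = 0.160 Mbps.
Per-viewer media rate: 10.460 Mbps.
40 Gbps = 40,000 Mbps; 40,000 / 10.460 = 3824.09 → 3824 viewers.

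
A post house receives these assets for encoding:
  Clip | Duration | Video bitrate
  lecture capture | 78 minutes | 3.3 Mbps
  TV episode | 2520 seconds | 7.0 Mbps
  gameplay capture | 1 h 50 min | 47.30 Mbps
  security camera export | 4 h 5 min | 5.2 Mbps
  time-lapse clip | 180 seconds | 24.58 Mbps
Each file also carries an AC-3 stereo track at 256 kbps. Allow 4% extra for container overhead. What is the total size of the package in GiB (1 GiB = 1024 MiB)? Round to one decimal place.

52.5 GiB

Audio: 256 kbps = 0.256 Mbps.
lecture capture: 3.556 Mbps × 4680 s × 1.04 = 17307.8 Mb
TV episode: 7.256 Mbps × 2520 s × 1.04 = 19016.5 Mb
gameplay capture: 47.556 Mbps × 6600 s × 1.04 = 326424.4 Mb
security camera export: 5.456 Mbps × 14700 s × 1.04 = 83411.3 Mb
time-lapse clip: 24.836 Mbps × 180 s × 1.04 = 4649.3 Mb
Total: 450809.3 Mb = 56351.2 MB.
= 52.48 GiB.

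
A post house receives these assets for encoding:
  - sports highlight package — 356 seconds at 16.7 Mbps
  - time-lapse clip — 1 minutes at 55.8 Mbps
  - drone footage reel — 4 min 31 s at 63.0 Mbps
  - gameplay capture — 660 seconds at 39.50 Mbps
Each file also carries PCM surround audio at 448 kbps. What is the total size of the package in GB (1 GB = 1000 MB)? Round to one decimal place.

6.6 GB

Audio: 448 kbps = 0.448 Mbps.
sports highlight package: 17.148 Mbps × 356 s = 6104.7 Mb
time-lapse clip: 56.248 Mbps × 60 s = 3374.9 Mb
drone footage reel: 63.448 Mbps × 271 s = 17194.4 Mb
gameplay capture: 39.948 Mbps × 660 s = 26365.7 Mb
Total: 53039.7 Mb = 6630.0 MB.
= 6.630 GB.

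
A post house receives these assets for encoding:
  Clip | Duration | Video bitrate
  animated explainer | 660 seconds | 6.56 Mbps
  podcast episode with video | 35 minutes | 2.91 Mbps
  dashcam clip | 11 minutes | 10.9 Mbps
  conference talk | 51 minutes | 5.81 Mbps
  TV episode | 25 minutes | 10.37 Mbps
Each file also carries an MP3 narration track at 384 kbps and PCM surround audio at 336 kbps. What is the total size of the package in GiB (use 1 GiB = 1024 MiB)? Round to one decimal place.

Audio total: 384 + 336 = 720 kbps = 0.720 Mbps.
animated explainer: 7.280 Mbps × 660 s = 4804.8 Mb
podcast episode with video: 3.630 Mbps × 2100 s = 7623.0 Mb
dashcam clip: 11.620 Mbps × 660 s = 7669.2 Mb
conference talk: 6.530 Mbps × 3060 s = 19981.8 Mb
TV episode: 11.090 Mbps × 1500 s = 16635.0 Mb
Total: 56713.8 Mb = 7089.2 MB.
= 6.602 GiB.

6.6 GiB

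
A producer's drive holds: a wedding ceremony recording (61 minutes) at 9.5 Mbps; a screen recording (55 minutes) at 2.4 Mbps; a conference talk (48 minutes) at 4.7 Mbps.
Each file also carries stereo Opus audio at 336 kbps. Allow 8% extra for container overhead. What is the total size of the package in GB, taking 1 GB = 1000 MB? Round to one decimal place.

8.0 GB

Audio: 336 kbps = 0.336 Mbps.
wedding ceremony recording: 9.836 Mbps × 3660 s × 1.08 = 38879.7 Mb
screen recording: 2.736 Mbps × 3300 s × 1.08 = 9751.1 Mb
conference talk: 5.036 Mbps × 2880 s × 1.08 = 15664.0 Mb
Total: 64294.8 Mb = 8036.9 MB.
= 8.037 GB.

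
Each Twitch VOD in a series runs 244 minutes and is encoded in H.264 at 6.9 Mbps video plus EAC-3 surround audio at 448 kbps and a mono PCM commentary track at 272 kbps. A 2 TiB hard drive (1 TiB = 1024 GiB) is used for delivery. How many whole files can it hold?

244 min = 14640 s
Audio total: 448 + 272 = 720 kbps = 0.720 Mbps.
Total bitrate: 7.620 Mbps.
Per item: 7.620 Mbps × 14640 s = 111,557 Mb = 13,945 MB.
Capacity: 2 TiB = 17,592,186 Mb; 157.70 items → 157 complete.

157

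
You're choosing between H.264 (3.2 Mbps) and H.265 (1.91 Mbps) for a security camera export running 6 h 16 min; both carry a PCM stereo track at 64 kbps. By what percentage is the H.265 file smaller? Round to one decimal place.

39.5%

6 h 16 min = 376 min = 22560 s
Audio: 64 kbps = 0.064 Mbps.
H.264: 3.264 Mbps × 22560 s = 73635.8 Mb = 8.572 GiB.
H.265: 1.974 Mbps × 22560 s = 44533.4 Mb = 5.184 GiB.
Reduction: (1 − 5.184/8.572) × 100 = 39.52%.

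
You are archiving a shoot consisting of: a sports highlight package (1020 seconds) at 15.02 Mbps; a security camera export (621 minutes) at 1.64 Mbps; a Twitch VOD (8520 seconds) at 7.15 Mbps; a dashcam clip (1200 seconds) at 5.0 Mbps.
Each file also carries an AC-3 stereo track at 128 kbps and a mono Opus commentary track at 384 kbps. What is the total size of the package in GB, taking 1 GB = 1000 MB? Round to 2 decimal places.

Audio total: 128 + 384 = 512 kbps = 0.512 Mbps.
sports highlight package: 15.532 Mbps × 1020 s = 15842.6 Mb
security camera export: 2.152 Mbps × 37260 s = 80183.5 Mb
Twitch VOD: 7.662 Mbps × 8520 s = 65280.2 Mb
dashcam clip: 5.512 Mbps × 1200 s = 6614.4 Mb
Total: 167920.8 Mb = 20990.1 MB.
= 20.99 GB.

20.99 GB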